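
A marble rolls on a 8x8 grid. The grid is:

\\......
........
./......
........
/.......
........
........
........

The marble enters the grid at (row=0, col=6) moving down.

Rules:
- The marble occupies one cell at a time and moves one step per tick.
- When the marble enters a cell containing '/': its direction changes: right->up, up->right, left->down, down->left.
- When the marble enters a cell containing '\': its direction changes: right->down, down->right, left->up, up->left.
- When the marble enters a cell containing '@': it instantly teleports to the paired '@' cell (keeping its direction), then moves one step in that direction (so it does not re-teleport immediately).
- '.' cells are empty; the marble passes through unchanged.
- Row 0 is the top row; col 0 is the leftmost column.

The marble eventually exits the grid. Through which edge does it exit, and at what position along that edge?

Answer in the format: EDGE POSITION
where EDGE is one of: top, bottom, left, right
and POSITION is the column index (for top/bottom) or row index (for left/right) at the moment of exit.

Answer: bottom 6

Derivation:
Step 1: enter (0,6), '.' pass, move down to (1,6)
Step 2: enter (1,6), '.' pass, move down to (2,6)
Step 3: enter (2,6), '.' pass, move down to (3,6)
Step 4: enter (3,6), '.' pass, move down to (4,6)
Step 5: enter (4,6), '.' pass, move down to (5,6)
Step 6: enter (5,6), '.' pass, move down to (6,6)
Step 7: enter (6,6), '.' pass, move down to (7,6)
Step 8: enter (7,6), '.' pass, move down to (8,6)
Step 9: at (8,6) — EXIT via bottom edge, pos 6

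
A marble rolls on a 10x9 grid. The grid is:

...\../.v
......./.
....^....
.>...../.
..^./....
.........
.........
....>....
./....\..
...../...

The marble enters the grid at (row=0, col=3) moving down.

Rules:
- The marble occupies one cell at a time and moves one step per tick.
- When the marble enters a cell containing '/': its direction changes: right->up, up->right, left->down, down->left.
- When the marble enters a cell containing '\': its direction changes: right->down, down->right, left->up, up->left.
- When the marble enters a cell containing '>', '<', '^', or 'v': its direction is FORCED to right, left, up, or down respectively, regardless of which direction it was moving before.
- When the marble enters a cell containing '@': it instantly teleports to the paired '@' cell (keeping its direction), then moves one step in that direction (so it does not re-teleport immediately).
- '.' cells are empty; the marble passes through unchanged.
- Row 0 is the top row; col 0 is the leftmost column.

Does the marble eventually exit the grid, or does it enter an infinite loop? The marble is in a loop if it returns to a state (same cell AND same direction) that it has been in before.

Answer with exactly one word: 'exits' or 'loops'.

Step 1: enter (0,3), '\' deflects down->right, move right to (0,4)
Step 2: enter (0,4), '.' pass, move right to (0,5)
Step 3: enter (0,5), '.' pass, move right to (0,6)
Step 4: enter (0,6), '/' deflects right->up, move up to (-1,6)
Step 5: at (-1,6) — EXIT via top edge, pos 6

Answer: exits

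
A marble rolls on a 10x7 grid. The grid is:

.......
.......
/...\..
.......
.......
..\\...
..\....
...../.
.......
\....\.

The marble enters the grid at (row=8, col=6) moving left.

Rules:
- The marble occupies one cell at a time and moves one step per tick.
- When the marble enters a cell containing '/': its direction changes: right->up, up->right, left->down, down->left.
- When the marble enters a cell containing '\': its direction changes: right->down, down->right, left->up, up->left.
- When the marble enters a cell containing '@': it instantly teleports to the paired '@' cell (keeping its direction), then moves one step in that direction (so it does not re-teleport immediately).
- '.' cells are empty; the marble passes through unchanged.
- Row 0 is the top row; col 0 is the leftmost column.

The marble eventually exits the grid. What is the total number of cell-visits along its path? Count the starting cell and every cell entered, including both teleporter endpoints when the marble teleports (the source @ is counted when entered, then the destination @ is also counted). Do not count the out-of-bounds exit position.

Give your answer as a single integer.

Step 1: enter (8,6), '.' pass, move left to (8,5)
Step 2: enter (8,5), '.' pass, move left to (8,4)
Step 3: enter (8,4), '.' pass, move left to (8,3)
Step 4: enter (8,3), '.' pass, move left to (8,2)
Step 5: enter (8,2), '.' pass, move left to (8,1)
Step 6: enter (8,1), '.' pass, move left to (8,0)
Step 7: enter (8,0), '.' pass, move left to (8,-1)
Step 8: at (8,-1) — EXIT via left edge, pos 8
Path length (cell visits): 7

Answer: 7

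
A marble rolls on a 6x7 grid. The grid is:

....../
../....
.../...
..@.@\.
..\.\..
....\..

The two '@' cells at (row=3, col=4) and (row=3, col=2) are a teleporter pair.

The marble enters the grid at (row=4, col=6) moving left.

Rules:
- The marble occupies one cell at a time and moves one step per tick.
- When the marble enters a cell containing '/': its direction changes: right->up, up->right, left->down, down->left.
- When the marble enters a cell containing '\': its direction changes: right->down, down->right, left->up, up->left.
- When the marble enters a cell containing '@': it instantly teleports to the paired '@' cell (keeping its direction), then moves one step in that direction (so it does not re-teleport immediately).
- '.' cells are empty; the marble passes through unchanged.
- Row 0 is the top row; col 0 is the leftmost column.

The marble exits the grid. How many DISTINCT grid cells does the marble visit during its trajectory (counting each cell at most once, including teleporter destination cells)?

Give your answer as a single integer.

Step 1: enter (4,6), '.' pass, move left to (4,5)
Step 2: enter (4,5), '.' pass, move left to (4,4)
Step 3: enter (4,4), '\' deflects left->up, move up to (3,4)
Step 4: enter (3,4), '@' teleport (3,4)->(3,2), also enter (3,2), move up to (2,2)
Step 5: enter (2,2), '.' pass, move up to (1,2)
Step 6: enter (1,2), '/' deflects up->right, move right to (1,3)
Step 7: enter (1,3), '.' pass, move right to (1,4)
Step 8: enter (1,4), '.' pass, move right to (1,5)
Step 9: enter (1,5), '.' pass, move right to (1,6)
Step 10: enter (1,6), '.' pass, move right to (1,7)
Step 11: at (1,7) — EXIT via right edge, pos 1
Distinct cells visited: 11 (path length 11)

Answer: 11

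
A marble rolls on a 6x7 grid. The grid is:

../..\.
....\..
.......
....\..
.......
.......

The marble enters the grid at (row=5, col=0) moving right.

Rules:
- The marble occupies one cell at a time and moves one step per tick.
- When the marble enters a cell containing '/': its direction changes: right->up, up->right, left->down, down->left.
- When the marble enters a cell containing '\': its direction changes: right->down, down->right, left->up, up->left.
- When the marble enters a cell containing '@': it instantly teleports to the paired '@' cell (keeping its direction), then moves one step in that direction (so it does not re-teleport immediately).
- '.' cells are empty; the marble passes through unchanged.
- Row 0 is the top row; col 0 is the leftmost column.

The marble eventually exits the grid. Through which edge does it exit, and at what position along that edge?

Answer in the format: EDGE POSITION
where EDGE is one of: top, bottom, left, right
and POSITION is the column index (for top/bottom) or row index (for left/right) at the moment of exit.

Answer: right 5

Derivation:
Step 1: enter (5,0), '.' pass, move right to (5,1)
Step 2: enter (5,1), '.' pass, move right to (5,2)
Step 3: enter (5,2), '.' pass, move right to (5,3)
Step 4: enter (5,3), '.' pass, move right to (5,4)
Step 5: enter (5,4), '.' pass, move right to (5,5)
Step 6: enter (5,5), '.' pass, move right to (5,6)
Step 7: enter (5,6), '.' pass, move right to (5,7)
Step 8: at (5,7) — EXIT via right edge, pos 5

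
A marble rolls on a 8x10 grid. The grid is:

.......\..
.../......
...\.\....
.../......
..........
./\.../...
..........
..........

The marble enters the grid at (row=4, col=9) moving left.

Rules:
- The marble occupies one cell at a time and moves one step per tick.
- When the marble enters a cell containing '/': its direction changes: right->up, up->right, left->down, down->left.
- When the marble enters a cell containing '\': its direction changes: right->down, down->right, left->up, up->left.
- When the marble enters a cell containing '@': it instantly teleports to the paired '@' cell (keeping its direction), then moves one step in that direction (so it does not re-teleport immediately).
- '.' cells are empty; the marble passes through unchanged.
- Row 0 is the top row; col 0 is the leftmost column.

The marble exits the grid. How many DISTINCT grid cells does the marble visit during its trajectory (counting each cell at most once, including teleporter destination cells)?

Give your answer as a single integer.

Step 1: enter (4,9), '.' pass, move left to (4,8)
Step 2: enter (4,8), '.' pass, move left to (4,7)
Step 3: enter (4,7), '.' pass, move left to (4,6)
Step 4: enter (4,6), '.' pass, move left to (4,5)
Step 5: enter (4,5), '.' pass, move left to (4,4)
Step 6: enter (4,4), '.' pass, move left to (4,3)
Step 7: enter (4,3), '.' pass, move left to (4,2)
Step 8: enter (4,2), '.' pass, move left to (4,1)
Step 9: enter (4,1), '.' pass, move left to (4,0)
Step 10: enter (4,0), '.' pass, move left to (4,-1)
Step 11: at (4,-1) — EXIT via left edge, pos 4
Distinct cells visited: 10 (path length 10)

Answer: 10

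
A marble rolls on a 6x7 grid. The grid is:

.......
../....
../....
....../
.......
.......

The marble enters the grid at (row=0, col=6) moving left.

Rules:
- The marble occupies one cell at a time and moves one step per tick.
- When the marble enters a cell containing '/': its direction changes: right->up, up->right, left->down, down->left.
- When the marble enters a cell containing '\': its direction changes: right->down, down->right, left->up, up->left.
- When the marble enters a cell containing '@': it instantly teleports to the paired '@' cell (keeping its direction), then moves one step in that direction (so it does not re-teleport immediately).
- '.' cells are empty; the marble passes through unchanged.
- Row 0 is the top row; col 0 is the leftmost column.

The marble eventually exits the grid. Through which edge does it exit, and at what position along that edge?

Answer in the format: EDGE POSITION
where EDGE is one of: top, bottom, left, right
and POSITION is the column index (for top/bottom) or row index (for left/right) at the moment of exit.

Step 1: enter (0,6), '.' pass, move left to (0,5)
Step 2: enter (0,5), '.' pass, move left to (0,4)
Step 3: enter (0,4), '.' pass, move left to (0,3)
Step 4: enter (0,3), '.' pass, move left to (0,2)
Step 5: enter (0,2), '.' pass, move left to (0,1)
Step 6: enter (0,1), '.' pass, move left to (0,0)
Step 7: enter (0,0), '.' pass, move left to (0,-1)
Step 8: at (0,-1) — EXIT via left edge, pos 0

Answer: left 0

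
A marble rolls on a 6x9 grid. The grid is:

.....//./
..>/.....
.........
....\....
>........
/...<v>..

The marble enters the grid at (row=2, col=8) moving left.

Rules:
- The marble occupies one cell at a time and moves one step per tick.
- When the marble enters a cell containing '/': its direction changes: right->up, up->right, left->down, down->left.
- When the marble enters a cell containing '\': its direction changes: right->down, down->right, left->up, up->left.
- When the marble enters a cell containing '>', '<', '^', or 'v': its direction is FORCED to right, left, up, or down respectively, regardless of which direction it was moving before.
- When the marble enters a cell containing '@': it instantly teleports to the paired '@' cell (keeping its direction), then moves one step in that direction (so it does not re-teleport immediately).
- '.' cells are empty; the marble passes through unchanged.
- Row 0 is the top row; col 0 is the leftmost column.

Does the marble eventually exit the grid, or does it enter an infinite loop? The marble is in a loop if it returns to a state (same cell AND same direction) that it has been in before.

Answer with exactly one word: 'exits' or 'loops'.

Step 1: enter (2,8), '.' pass, move left to (2,7)
Step 2: enter (2,7), '.' pass, move left to (2,6)
Step 3: enter (2,6), '.' pass, move left to (2,5)
Step 4: enter (2,5), '.' pass, move left to (2,4)
Step 5: enter (2,4), '.' pass, move left to (2,3)
Step 6: enter (2,3), '.' pass, move left to (2,2)
Step 7: enter (2,2), '.' pass, move left to (2,1)
Step 8: enter (2,1), '.' pass, move left to (2,0)
Step 9: enter (2,0), '.' pass, move left to (2,-1)
Step 10: at (2,-1) — EXIT via left edge, pos 2

Answer: exits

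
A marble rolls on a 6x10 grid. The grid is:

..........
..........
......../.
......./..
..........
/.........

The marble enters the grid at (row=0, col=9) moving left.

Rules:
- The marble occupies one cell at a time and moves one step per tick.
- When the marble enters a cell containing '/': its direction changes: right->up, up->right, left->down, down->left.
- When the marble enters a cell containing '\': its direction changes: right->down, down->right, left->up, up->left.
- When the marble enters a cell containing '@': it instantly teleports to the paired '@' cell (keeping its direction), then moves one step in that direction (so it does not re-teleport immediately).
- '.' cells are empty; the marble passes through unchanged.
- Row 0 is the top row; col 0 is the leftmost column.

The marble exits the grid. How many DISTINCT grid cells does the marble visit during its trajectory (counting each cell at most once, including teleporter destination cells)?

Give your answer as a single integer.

Step 1: enter (0,9), '.' pass, move left to (0,8)
Step 2: enter (0,8), '.' pass, move left to (0,7)
Step 3: enter (0,7), '.' pass, move left to (0,6)
Step 4: enter (0,6), '.' pass, move left to (0,5)
Step 5: enter (0,5), '.' pass, move left to (0,4)
Step 6: enter (0,4), '.' pass, move left to (0,3)
Step 7: enter (0,3), '.' pass, move left to (0,2)
Step 8: enter (0,2), '.' pass, move left to (0,1)
Step 9: enter (0,1), '.' pass, move left to (0,0)
Step 10: enter (0,0), '.' pass, move left to (0,-1)
Step 11: at (0,-1) — EXIT via left edge, pos 0
Distinct cells visited: 10 (path length 10)

Answer: 10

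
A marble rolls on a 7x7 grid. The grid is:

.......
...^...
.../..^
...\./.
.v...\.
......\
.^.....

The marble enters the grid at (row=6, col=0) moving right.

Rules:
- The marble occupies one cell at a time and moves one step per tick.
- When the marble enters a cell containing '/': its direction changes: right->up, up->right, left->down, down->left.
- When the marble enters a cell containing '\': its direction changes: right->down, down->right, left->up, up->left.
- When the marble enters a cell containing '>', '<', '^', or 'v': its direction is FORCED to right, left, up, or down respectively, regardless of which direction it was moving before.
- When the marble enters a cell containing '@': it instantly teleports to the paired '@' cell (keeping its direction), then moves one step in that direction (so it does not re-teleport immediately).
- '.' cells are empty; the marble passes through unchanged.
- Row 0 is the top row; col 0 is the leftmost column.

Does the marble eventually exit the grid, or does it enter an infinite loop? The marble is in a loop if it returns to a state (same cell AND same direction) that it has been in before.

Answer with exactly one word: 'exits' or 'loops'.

Answer: loops

Derivation:
Step 1: enter (6,0), '.' pass, move right to (6,1)
Step 2: enter (6,1), '^' forces right->up, move up to (5,1)
Step 3: enter (5,1), '.' pass, move up to (4,1)
Step 4: enter (4,1), 'v' forces up->down, move down to (5,1)
Step 5: enter (5,1), '.' pass, move down to (6,1)
Step 6: enter (6,1), '^' forces down->up, move up to (5,1)
Step 7: at (5,1) dir=up — LOOP DETECTED (seen before)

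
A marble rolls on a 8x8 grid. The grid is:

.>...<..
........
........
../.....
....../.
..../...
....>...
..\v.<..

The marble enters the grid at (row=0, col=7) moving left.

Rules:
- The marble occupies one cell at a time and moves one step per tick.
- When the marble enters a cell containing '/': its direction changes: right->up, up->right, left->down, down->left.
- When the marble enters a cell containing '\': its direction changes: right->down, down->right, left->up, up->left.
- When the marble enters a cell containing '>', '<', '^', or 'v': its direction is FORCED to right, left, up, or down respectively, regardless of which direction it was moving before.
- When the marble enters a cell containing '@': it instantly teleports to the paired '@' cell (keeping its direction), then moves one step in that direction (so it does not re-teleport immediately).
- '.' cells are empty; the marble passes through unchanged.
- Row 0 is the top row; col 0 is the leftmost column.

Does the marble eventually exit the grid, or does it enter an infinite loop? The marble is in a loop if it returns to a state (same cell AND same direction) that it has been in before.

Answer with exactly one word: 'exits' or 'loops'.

Answer: loops

Derivation:
Step 1: enter (0,7), '.' pass, move left to (0,6)
Step 2: enter (0,6), '.' pass, move left to (0,5)
Step 3: enter (0,5), '<' forces left->left, move left to (0,4)
Step 4: enter (0,4), '.' pass, move left to (0,3)
Step 5: enter (0,3), '.' pass, move left to (0,2)
Step 6: enter (0,2), '.' pass, move left to (0,1)
Step 7: enter (0,1), '>' forces left->right, move right to (0,2)
Step 8: enter (0,2), '.' pass, move right to (0,3)
Step 9: enter (0,3), '.' pass, move right to (0,4)
Step 10: enter (0,4), '.' pass, move right to (0,5)
Step 11: enter (0,5), '<' forces right->left, move left to (0,4)
Step 12: at (0,4) dir=left — LOOP DETECTED (seen before)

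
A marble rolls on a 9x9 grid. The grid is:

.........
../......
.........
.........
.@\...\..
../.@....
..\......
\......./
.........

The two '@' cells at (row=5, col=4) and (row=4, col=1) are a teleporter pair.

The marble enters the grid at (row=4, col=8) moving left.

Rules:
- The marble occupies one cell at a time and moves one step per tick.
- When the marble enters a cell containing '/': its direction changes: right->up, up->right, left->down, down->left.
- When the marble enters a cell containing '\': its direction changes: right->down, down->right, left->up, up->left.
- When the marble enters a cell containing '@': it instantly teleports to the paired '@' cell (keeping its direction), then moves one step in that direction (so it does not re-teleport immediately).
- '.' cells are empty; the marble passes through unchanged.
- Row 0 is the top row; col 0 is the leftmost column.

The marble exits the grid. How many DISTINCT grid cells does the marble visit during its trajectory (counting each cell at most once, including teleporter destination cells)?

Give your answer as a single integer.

Answer: 7

Derivation:
Step 1: enter (4,8), '.' pass, move left to (4,7)
Step 2: enter (4,7), '.' pass, move left to (4,6)
Step 3: enter (4,6), '\' deflects left->up, move up to (3,6)
Step 4: enter (3,6), '.' pass, move up to (2,6)
Step 5: enter (2,6), '.' pass, move up to (1,6)
Step 6: enter (1,6), '.' pass, move up to (0,6)
Step 7: enter (0,6), '.' pass, move up to (-1,6)
Step 8: at (-1,6) — EXIT via top edge, pos 6
Distinct cells visited: 7 (path length 7)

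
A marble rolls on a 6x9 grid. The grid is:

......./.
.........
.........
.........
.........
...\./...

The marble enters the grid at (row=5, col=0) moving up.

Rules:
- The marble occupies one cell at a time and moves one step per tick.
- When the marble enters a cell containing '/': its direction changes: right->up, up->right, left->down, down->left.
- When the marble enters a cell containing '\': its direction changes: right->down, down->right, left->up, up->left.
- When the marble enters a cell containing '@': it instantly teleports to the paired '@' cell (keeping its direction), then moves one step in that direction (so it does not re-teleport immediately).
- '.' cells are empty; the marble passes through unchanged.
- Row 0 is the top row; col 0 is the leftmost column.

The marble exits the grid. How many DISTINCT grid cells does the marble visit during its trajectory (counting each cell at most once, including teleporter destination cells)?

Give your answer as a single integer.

Step 1: enter (5,0), '.' pass, move up to (4,0)
Step 2: enter (4,0), '.' pass, move up to (3,0)
Step 3: enter (3,0), '.' pass, move up to (2,0)
Step 4: enter (2,0), '.' pass, move up to (1,0)
Step 5: enter (1,0), '.' pass, move up to (0,0)
Step 6: enter (0,0), '.' pass, move up to (-1,0)
Step 7: at (-1,0) — EXIT via top edge, pos 0
Distinct cells visited: 6 (path length 6)

Answer: 6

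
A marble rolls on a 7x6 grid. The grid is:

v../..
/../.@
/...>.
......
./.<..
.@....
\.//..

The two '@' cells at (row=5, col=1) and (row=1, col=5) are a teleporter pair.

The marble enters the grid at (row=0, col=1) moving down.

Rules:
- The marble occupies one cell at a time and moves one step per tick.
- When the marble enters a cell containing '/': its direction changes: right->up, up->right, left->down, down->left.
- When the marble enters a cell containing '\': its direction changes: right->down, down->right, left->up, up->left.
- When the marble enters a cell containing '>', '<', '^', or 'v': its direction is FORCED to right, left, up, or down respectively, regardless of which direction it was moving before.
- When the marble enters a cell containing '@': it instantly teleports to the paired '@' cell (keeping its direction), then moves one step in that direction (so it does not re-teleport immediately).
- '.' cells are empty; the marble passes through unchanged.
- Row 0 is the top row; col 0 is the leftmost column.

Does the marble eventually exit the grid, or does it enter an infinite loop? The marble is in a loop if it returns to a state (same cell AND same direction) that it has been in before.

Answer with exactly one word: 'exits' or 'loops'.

Step 1: enter (0,1), '.' pass, move down to (1,1)
Step 2: enter (1,1), '.' pass, move down to (2,1)
Step 3: enter (2,1), '.' pass, move down to (3,1)
Step 4: enter (3,1), '.' pass, move down to (4,1)
Step 5: enter (4,1), '/' deflects down->left, move left to (4,0)
Step 6: enter (4,0), '.' pass, move left to (4,-1)
Step 7: at (4,-1) — EXIT via left edge, pos 4

Answer: exits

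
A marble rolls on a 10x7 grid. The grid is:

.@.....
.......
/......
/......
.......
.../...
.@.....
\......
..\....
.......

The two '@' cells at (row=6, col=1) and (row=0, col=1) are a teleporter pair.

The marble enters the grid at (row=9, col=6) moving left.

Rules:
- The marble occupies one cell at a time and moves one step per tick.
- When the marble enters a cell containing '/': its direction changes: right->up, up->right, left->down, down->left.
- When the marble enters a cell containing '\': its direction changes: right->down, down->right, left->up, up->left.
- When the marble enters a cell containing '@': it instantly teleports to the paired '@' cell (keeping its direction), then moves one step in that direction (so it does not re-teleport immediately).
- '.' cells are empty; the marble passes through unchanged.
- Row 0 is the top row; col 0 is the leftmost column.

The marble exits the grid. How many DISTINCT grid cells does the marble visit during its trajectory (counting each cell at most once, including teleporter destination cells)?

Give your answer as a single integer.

Answer: 7

Derivation:
Step 1: enter (9,6), '.' pass, move left to (9,5)
Step 2: enter (9,5), '.' pass, move left to (9,4)
Step 3: enter (9,4), '.' pass, move left to (9,3)
Step 4: enter (9,3), '.' pass, move left to (9,2)
Step 5: enter (9,2), '.' pass, move left to (9,1)
Step 6: enter (9,1), '.' pass, move left to (9,0)
Step 7: enter (9,0), '.' pass, move left to (9,-1)
Step 8: at (9,-1) — EXIT via left edge, pos 9
Distinct cells visited: 7 (path length 7)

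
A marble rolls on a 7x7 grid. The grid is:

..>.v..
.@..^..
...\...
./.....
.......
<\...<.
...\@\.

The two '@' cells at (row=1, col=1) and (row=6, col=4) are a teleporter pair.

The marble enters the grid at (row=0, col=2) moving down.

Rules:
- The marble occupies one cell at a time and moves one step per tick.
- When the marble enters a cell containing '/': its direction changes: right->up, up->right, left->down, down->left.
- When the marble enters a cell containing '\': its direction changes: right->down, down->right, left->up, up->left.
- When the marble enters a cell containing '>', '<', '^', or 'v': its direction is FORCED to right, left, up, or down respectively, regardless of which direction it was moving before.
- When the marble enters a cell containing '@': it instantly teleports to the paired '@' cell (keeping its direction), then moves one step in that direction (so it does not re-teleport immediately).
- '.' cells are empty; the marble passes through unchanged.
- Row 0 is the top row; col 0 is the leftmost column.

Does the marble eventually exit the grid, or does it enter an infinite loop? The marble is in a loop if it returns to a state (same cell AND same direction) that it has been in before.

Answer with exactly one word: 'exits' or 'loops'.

Step 1: enter (0,2), '>' forces down->right, move right to (0,3)
Step 2: enter (0,3), '.' pass, move right to (0,4)
Step 3: enter (0,4), 'v' forces right->down, move down to (1,4)
Step 4: enter (1,4), '^' forces down->up, move up to (0,4)
Step 5: enter (0,4), 'v' forces up->down, move down to (1,4)
Step 6: at (1,4) dir=down — LOOP DETECTED (seen before)

Answer: loops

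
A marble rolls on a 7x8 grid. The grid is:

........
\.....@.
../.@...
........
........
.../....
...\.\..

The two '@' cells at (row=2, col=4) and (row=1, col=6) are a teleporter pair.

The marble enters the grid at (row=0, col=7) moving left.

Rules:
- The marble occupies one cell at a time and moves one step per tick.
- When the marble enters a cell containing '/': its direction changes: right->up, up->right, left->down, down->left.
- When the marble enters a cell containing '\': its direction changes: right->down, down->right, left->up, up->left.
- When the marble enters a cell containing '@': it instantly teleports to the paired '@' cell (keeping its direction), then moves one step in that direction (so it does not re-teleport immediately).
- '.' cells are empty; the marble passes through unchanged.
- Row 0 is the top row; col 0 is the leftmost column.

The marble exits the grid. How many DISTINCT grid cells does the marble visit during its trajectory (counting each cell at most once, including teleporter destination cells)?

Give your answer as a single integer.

Answer: 8

Derivation:
Step 1: enter (0,7), '.' pass, move left to (0,6)
Step 2: enter (0,6), '.' pass, move left to (0,5)
Step 3: enter (0,5), '.' pass, move left to (0,4)
Step 4: enter (0,4), '.' pass, move left to (0,3)
Step 5: enter (0,3), '.' pass, move left to (0,2)
Step 6: enter (0,2), '.' pass, move left to (0,1)
Step 7: enter (0,1), '.' pass, move left to (0,0)
Step 8: enter (0,0), '.' pass, move left to (0,-1)
Step 9: at (0,-1) — EXIT via left edge, pos 0
Distinct cells visited: 8 (path length 8)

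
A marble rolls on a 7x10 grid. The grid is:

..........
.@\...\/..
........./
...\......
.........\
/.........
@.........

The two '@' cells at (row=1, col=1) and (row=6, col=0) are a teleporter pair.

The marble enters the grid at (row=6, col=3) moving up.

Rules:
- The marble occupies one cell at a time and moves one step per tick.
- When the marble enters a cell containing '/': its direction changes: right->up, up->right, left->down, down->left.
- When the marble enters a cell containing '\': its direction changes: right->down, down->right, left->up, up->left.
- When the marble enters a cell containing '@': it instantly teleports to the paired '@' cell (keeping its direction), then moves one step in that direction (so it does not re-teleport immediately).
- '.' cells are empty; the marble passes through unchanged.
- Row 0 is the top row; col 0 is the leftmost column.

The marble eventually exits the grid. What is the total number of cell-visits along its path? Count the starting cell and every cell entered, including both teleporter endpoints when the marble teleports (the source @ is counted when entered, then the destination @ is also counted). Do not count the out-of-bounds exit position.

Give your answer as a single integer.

Answer: 7

Derivation:
Step 1: enter (6,3), '.' pass, move up to (5,3)
Step 2: enter (5,3), '.' pass, move up to (4,3)
Step 3: enter (4,3), '.' pass, move up to (3,3)
Step 4: enter (3,3), '\' deflects up->left, move left to (3,2)
Step 5: enter (3,2), '.' pass, move left to (3,1)
Step 6: enter (3,1), '.' pass, move left to (3,0)
Step 7: enter (3,0), '.' pass, move left to (3,-1)
Step 8: at (3,-1) — EXIT via left edge, pos 3
Path length (cell visits): 7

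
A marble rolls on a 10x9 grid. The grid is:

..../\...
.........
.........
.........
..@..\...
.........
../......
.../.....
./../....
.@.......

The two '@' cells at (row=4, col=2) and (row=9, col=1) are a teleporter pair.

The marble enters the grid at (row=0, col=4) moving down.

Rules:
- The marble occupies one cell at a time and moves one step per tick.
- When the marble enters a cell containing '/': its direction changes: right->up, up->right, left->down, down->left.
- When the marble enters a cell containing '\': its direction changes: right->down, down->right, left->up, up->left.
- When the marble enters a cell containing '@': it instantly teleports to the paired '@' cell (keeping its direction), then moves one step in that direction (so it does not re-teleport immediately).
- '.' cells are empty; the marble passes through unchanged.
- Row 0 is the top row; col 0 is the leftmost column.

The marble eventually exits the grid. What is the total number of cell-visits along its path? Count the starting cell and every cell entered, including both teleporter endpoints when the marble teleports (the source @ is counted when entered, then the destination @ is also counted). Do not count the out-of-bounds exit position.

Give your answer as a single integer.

Step 1: enter (0,4), '/' deflects down->left, move left to (0,3)
Step 2: enter (0,3), '.' pass, move left to (0,2)
Step 3: enter (0,2), '.' pass, move left to (0,1)
Step 4: enter (0,1), '.' pass, move left to (0,0)
Step 5: enter (0,0), '.' pass, move left to (0,-1)
Step 6: at (0,-1) — EXIT via left edge, pos 0
Path length (cell visits): 5

Answer: 5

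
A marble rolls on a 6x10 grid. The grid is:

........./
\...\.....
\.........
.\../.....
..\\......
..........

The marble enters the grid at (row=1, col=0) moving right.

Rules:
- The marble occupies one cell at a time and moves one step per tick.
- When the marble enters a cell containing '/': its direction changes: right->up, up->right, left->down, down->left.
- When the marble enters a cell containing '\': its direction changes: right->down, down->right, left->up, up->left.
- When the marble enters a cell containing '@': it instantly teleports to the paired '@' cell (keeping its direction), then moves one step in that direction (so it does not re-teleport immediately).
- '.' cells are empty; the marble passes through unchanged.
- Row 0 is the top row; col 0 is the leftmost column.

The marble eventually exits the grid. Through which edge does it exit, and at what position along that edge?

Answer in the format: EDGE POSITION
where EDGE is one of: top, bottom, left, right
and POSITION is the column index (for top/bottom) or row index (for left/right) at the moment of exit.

Step 1: enter (1,0), '\' deflects right->down, move down to (2,0)
Step 2: enter (2,0), '\' deflects down->right, move right to (2,1)
Step 3: enter (2,1), '.' pass, move right to (2,2)
Step 4: enter (2,2), '.' pass, move right to (2,3)
Step 5: enter (2,3), '.' pass, move right to (2,4)
Step 6: enter (2,4), '.' pass, move right to (2,5)
Step 7: enter (2,5), '.' pass, move right to (2,6)
Step 8: enter (2,6), '.' pass, move right to (2,7)
Step 9: enter (2,7), '.' pass, move right to (2,8)
Step 10: enter (2,8), '.' pass, move right to (2,9)
Step 11: enter (2,9), '.' pass, move right to (2,10)
Step 12: at (2,10) — EXIT via right edge, pos 2

Answer: right 2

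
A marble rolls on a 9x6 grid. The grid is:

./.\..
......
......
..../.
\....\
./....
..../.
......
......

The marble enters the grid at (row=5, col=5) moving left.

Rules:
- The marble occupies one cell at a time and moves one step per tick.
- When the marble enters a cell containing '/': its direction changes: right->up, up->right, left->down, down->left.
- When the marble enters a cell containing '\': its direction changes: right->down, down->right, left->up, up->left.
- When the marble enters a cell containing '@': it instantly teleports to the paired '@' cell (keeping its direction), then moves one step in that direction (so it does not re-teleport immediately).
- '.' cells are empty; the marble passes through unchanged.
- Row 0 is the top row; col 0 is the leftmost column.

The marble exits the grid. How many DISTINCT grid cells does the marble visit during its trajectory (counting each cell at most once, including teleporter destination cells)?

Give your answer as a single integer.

Step 1: enter (5,5), '.' pass, move left to (5,4)
Step 2: enter (5,4), '.' pass, move left to (5,3)
Step 3: enter (5,3), '.' pass, move left to (5,2)
Step 4: enter (5,2), '.' pass, move left to (5,1)
Step 5: enter (5,1), '/' deflects left->down, move down to (6,1)
Step 6: enter (6,1), '.' pass, move down to (7,1)
Step 7: enter (7,1), '.' pass, move down to (8,1)
Step 8: enter (8,1), '.' pass, move down to (9,1)
Step 9: at (9,1) — EXIT via bottom edge, pos 1
Distinct cells visited: 8 (path length 8)

Answer: 8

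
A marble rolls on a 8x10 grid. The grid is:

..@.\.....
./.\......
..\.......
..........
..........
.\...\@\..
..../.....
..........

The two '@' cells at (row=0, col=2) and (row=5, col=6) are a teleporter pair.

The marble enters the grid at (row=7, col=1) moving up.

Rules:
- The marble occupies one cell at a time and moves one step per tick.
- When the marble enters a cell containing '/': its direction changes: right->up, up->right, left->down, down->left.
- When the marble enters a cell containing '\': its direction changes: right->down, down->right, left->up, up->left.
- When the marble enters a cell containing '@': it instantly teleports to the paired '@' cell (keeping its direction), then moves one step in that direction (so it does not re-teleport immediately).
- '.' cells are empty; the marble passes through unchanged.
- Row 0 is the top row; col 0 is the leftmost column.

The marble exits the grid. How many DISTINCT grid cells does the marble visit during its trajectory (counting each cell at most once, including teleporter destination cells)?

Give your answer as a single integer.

Answer: 4

Derivation:
Step 1: enter (7,1), '.' pass, move up to (6,1)
Step 2: enter (6,1), '.' pass, move up to (5,1)
Step 3: enter (5,1), '\' deflects up->left, move left to (5,0)
Step 4: enter (5,0), '.' pass, move left to (5,-1)
Step 5: at (5,-1) — EXIT via left edge, pos 5
Distinct cells visited: 4 (path length 4)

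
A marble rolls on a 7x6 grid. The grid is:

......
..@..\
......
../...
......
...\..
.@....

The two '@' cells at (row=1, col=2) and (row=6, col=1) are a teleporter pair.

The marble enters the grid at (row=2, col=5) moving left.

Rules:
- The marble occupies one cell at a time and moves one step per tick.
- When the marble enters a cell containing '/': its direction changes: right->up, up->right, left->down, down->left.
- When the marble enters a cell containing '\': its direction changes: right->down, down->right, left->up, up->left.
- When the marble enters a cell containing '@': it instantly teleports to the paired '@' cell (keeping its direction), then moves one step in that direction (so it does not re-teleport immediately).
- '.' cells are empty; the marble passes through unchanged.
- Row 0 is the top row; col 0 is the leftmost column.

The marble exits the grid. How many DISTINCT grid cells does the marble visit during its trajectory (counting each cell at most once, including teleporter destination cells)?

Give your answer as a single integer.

Step 1: enter (2,5), '.' pass, move left to (2,4)
Step 2: enter (2,4), '.' pass, move left to (2,3)
Step 3: enter (2,3), '.' pass, move left to (2,2)
Step 4: enter (2,2), '.' pass, move left to (2,1)
Step 5: enter (2,1), '.' pass, move left to (2,0)
Step 6: enter (2,0), '.' pass, move left to (2,-1)
Step 7: at (2,-1) — EXIT via left edge, pos 2
Distinct cells visited: 6 (path length 6)

Answer: 6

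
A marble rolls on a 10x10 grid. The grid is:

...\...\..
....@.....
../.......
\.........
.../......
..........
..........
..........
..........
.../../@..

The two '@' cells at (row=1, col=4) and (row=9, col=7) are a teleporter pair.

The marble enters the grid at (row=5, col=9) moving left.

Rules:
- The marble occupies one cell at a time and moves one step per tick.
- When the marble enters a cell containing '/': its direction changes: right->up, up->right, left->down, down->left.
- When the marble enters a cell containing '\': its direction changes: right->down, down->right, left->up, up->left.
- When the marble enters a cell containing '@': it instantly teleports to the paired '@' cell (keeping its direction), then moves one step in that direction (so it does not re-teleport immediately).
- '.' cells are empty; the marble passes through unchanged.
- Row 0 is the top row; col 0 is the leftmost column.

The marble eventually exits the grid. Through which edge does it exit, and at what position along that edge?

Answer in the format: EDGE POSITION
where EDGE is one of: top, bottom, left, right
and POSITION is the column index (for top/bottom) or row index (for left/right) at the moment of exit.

Step 1: enter (5,9), '.' pass, move left to (5,8)
Step 2: enter (5,8), '.' pass, move left to (5,7)
Step 3: enter (5,7), '.' pass, move left to (5,6)
Step 4: enter (5,6), '.' pass, move left to (5,5)
Step 5: enter (5,5), '.' pass, move left to (5,4)
Step 6: enter (5,4), '.' pass, move left to (5,3)
Step 7: enter (5,3), '.' pass, move left to (5,2)
Step 8: enter (5,2), '.' pass, move left to (5,1)
Step 9: enter (5,1), '.' pass, move left to (5,0)
Step 10: enter (5,0), '.' pass, move left to (5,-1)
Step 11: at (5,-1) — EXIT via left edge, pos 5

Answer: left 5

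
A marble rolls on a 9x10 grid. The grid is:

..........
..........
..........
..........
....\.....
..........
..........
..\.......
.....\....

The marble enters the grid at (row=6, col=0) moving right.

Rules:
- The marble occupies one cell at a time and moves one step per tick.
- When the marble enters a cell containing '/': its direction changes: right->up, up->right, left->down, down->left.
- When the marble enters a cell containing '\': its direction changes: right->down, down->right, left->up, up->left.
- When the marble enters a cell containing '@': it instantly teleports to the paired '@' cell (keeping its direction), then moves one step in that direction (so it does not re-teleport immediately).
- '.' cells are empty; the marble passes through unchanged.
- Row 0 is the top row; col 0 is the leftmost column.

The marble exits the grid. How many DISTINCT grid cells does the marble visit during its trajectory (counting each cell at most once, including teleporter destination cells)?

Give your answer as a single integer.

Step 1: enter (6,0), '.' pass, move right to (6,1)
Step 2: enter (6,1), '.' pass, move right to (6,2)
Step 3: enter (6,2), '.' pass, move right to (6,3)
Step 4: enter (6,3), '.' pass, move right to (6,4)
Step 5: enter (6,4), '.' pass, move right to (6,5)
Step 6: enter (6,5), '.' pass, move right to (6,6)
Step 7: enter (6,6), '.' pass, move right to (6,7)
Step 8: enter (6,7), '.' pass, move right to (6,8)
Step 9: enter (6,8), '.' pass, move right to (6,9)
Step 10: enter (6,9), '.' pass, move right to (6,10)
Step 11: at (6,10) — EXIT via right edge, pos 6
Distinct cells visited: 10 (path length 10)

Answer: 10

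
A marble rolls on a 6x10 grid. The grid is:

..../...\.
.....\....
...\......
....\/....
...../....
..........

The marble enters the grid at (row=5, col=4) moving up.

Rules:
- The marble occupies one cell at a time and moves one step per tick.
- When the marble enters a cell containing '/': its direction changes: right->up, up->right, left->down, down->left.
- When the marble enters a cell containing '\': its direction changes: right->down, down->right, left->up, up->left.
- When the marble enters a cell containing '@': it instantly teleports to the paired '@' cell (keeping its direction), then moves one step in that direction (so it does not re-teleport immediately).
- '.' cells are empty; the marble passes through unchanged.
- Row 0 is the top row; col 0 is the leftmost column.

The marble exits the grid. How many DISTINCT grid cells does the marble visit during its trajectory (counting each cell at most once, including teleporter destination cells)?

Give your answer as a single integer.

Step 1: enter (5,4), '.' pass, move up to (4,4)
Step 2: enter (4,4), '.' pass, move up to (3,4)
Step 3: enter (3,4), '\' deflects up->left, move left to (3,3)
Step 4: enter (3,3), '.' pass, move left to (3,2)
Step 5: enter (3,2), '.' pass, move left to (3,1)
Step 6: enter (3,1), '.' pass, move left to (3,0)
Step 7: enter (3,0), '.' pass, move left to (3,-1)
Step 8: at (3,-1) — EXIT via left edge, pos 3
Distinct cells visited: 7 (path length 7)

Answer: 7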